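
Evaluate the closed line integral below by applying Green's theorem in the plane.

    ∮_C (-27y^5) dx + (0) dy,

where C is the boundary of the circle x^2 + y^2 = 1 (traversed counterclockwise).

Green's theorem converts the closed line integral into a double integral over the enclosed region D:

    ∮_C P dx + Q dy = ∬_D (∂Q/∂x - ∂P/∂y) dA.

Here P = -27y^5, Q = 0, so

    ∂Q/∂x = 0,    ∂P/∂y = -135y^4,
    ∂Q/∂x - ∂P/∂y = 135y^4.

D is the region x^2 + y^2 ≤ 1. Evaluating the double integral:

In polar coordinates (x = r cos θ, y = r sin θ, dA = r dr dθ) the integrand becomes 135r^4sin(θ)^4, so

    ∬_D (135y^4) dA = ∫_0^{2π} ∫_0^{1} (135r^4sin(θ)^4) · r dr dθ.

Inner (r from 0 to 1): 45sin(θ)^4/2.
Outer (θ from 0 to 2π): 135π/8.

Therefore ∮_C P dx + Q dy = 135π/8.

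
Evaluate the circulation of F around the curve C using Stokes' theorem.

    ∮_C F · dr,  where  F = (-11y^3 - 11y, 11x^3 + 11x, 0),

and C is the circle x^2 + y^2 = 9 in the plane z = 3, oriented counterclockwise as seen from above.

Let S be the flat disk x^2 + y^2 ≤ 9 in the plane z = 3, with upward unit normal n̂ = ẑ. By Stokes' theorem,

    ∮_C F · dr = ∬_S (∇ × F) · n̂ dS = ∬_D (curl F)_z dA,

where D is the disk x^2 + y^2 ≤ 9.

Compute the curl of F = (-11y^3 - 11y, 11x^3 + 11x, 0):
    (∇ × F)_x = ∂F_z/∂y - ∂F_y/∂z = 0,
    (∇ × F)_y = ∂F_x/∂z - ∂F_z/∂x = 0,
    (∇ × F)_z = ∂F_y/∂x - ∂F_x/∂y = 33x^2 + 33y^2 + 22.

On z = 3, (curl F)_z = 33x^2 + 33y^2 + 22.

Convert to polar (x = r cos θ, y = r sin θ, dA = r dr dθ); the integrand becomes 33r^2 + 22, so

    ∬_D (curl F)_z dA = ∫_0^{2π} ∫_0^{3} (33r^2 + 22) · r dr dθ.

Inner (r from 0 to 3): 3069/4.
Outer (θ from 0 to 2π): 3069π/2.

Therefore ∮_C F · dr = 3069π/2.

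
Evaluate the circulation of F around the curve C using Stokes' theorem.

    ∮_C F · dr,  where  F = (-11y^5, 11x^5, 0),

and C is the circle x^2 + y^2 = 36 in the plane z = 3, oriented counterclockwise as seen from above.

Let S be the flat disk x^2 + y^2 ≤ 36 in the plane z = 3, with upward unit normal n̂ = ẑ. By Stokes' theorem,

    ∮_C F · dr = ∬_S (∇ × F) · n̂ dS = ∬_D (curl F)_z dA,

where D is the disk x^2 + y^2 ≤ 36.

Compute the curl of F = (-11y^5, 11x^5, 0):
    (∇ × F)_x = ∂F_z/∂y - ∂F_y/∂z = 0,
    (∇ × F)_y = ∂F_x/∂z - ∂F_z/∂x = 0,
    (∇ × F)_z = ∂F_y/∂x - ∂F_x/∂y = 55x^4 + 55y^4.

On z = 3, (curl F)_z = 55x^4 + 55y^4.

Convert to polar (x = r cos θ, y = r sin θ, dA = r dr dθ); the integrand becomes 55r^4(sin(θ)^4 + cos(θ)^4), so

    ∬_D (curl F)_z dA = ∫_0^{2π} ∫_0^{6} (55r^4(sin(θ)^4 + cos(θ)^4)) · r dr dθ.

Inner (r from 0 to 6): 427680sin(θ)^4 + 427680cos(θ)^4.
Outer (θ from 0 to 2π): 641520π.

Therefore ∮_C F · dr = 641520π.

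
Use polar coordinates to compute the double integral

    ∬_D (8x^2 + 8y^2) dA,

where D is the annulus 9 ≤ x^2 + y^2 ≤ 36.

The region D is 3 ≤ r ≤ 6, 0 ≤ θ ≤ 2π in polar coordinates, where x = r cos(θ), y = r sin(θ), and dA = r dr dθ.

Under the substitution, the integrand becomes 8r^2, so

    ∬_D (8x^2 + 8y^2) dA = ∫_{0}^{2π} ∫_{3}^{6} (8r^2) · r dr dθ.

Inner integral (in r): ∫_{3}^{6} (8r^2) · r dr = 2430.

Outer integral (in θ): ∫_{0}^{2π} (2430) dθ = 4860π.

Therefore ∬_D (8x^2 + 8y^2) dA = 4860π.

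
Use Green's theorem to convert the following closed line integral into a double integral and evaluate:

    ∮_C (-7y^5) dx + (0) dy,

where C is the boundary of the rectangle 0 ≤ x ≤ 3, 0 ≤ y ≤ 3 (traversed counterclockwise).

Green's theorem converts the closed line integral into a double integral over the enclosed region D:

    ∮_C P dx + Q dy = ∬_D (∂Q/∂x - ∂P/∂y) dA.

Here P = -7y^5, Q = 0, so

    ∂Q/∂x = 0,    ∂P/∂y = -35y^4,
    ∂Q/∂x - ∂P/∂y = 35y^4.

D is the region 0 ≤ x ≤ 3, 0 ≤ y ≤ 3. Evaluating the double integral:

    ∬_D (35y^4) dA = ∫_0^{3} ∫_0^{3} (35y^4) dy dx.

Inner (y from 0 to 3): 1701.
Outer (x from 0 to 3): 5103.

Therefore ∮_C P dx + Q dy = 5103.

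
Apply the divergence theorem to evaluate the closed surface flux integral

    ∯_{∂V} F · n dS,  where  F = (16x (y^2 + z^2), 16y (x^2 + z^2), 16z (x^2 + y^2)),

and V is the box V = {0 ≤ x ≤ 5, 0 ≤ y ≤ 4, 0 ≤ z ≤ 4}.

By the divergence theorem,

    ∯_{∂V} F · n dS = ∭_V (∇ · F) dV.

Compute the divergence:
    ∇ · F = ∂F_x/∂x + ∂F_y/∂y + ∂F_z/∂z = 16y^2 + 16z^2 + 16x^2 + 16z^2 + 16x^2 + 16y^2 = 32x^2 + 32y^2 + 32z^2.

V is a rectangular box, so dV = dx dy dz with 0 ≤ x ≤ 5, 0 ≤ y ≤ 4, 0 ≤ z ≤ 4.

Integrate (32x^2 + 32y^2 + 32z^2) over V as an iterated integral:

    ∭_V (∇·F) dV = ∫_0^{5} ∫_0^{4} ∫_0^{4} (32x^2 + 32y^2 + 32z^2) dz dy dx.

Inner (z from 0 to 4): 128x^2 + 128y^2 + 2048/3.
Middle (y from 0 to 4): 512x^2 + 16384/3.
Outer (x from 0 to 5): 48640.

Therefore ∯_{∂V} F · n dS = 48640.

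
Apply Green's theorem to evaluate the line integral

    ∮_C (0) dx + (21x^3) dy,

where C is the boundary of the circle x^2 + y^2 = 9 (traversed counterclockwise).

Green's theorem converts the closed line integral into a double integral over the enclosed region D:

    ∮_C P dx + Q dy = ∬_D (∂Q/∂x - ∂P/∂y) dA.

Here P = 0, Q = 21x^3, so

    ∂Q/∂x = 63x^2,    ∂P/∂y = 0,
    ∂Q/∂x - ∂P/∂y = 63x^2.

D is the region x^2 + y^2 ≤ 9. Evaluating the double integral:

In polar coordinates (x = r cos θ, y = r sin θ, dA = r dr dθ) the integrand becomes 63r^2cos(θ)^2, so

    ∬_D (63x^2) dA = ∫_0^{2π} ∫_0^{3} (63r^2cos(θ)^2) · r dr dθ.

Inner (r from 0 to 3): 5103cos(θ)^2/4.
Outer (θ from 0 to 2π): 5103π/4.

Therefore ∮_C P dx + Q dy = 5103π/4.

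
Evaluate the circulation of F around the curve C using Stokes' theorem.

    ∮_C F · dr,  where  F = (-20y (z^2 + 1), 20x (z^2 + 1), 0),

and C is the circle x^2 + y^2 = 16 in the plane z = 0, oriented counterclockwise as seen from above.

Let S be the flat disk x^2 + y^2 ≤ 16 in the plane z = 0, with upward unit normal n̂ = ẑ. By Stokes' theorem,

    ∮_C F · dr = ∬_S (∇ × F) · n̂ dS = ∬_D (curl F)_z dA,

where D is the disk x^2 + y^2 ≤ 16.

Compute the curl of F = (-20y (z^2 + 1), 20x (z^2 + 1), 0):
    (∇ × F)_x = ∂F_z/∂y - ∂F_y/∂z = -40x z,
    (∇ × F)_y = ∂F_x/∂z - ∂F_z/∂x = -40y z,
    (∇ × F)_z = ∂F_y/∂x - ∂F_x/∂y = 40z^2 + 40.

On z = 0, (curl F)_z = 40.

Convert to polar (x = r cos θ, y = r sin θ, dA = r dr dθ); the integrand becomes 40, so

    ∬_D (curl F)_z dA = ∫_0^{2π} ∫_0^{4} (40) · r dr dθ.

Inner (r from 0 to 4): 320.
Outer (θ from 0 to 2π): 640π.

Therefore ∮_C F · dr = 640π.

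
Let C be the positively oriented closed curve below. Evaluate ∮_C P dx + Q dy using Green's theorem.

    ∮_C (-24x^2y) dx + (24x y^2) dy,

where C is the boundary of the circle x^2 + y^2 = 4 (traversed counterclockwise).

Green's theorem converts the closed line integral into a double integral over the enclosed region D:

    ∮_C P dx + Q dy = ∬_D (∂Q/∂x - ∂P/∂y) dA.

Here P = -24x^2y, Q = 24x y^2, so

    ∂Q/∂x = 24y^2,    ∂P/∂y = -24x^2,
    ∂Q/∂x - ∂P/∂y = 24x^2 + 24y^2.

D is the region x^2 + y^2 ≤ 4. Evaluating the double integral:

In polar coordinates (x = r cos θ, y = r sin θ, dA = r dr dθ) the integrand becomes 24r^2, so

    ∬_D (24x^2 + 24y^2) dA = ∫_0^{2π} ∫_0^{2} (24r^2) · r dr dθ.

Inner (r from 0 to 2): 96.
Outer (θ from 0 to 2π): 192π.

Therefore ∮_C P dx + Q dy = 192π.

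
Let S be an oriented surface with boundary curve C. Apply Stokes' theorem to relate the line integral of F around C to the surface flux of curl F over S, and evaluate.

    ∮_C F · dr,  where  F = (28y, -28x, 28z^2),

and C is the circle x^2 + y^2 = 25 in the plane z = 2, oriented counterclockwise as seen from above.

Let S be the flat disk x^2 + y^2 ≤ 25 in the plane z = 2, with upward unit normal n̂ = ẑ. By Stokes' theorem,

    ∮_C F · dr = ∬_S (∇ × F) · n̂ dS = ∬_D (curl F)_z dA,

where D is the disk x^2 + y^2 ≤ 25.

Compute the curl of F = (28y, -28x, 28z^2):
    (∇ × F)_x = ∂F_z/∂y - ∂F_y/∂z = 0,
    (∇ × F)_y = ∂F_x/∂z - ∂F_z/∂x = 0,
    (∇ × F)_z = ∂F_y/∂x - ∂F_x/∂y = -56.

On z = 2, (curl F)_z = -56.

Convert to polar (x = r cos θ, y = r sin θ, dA = r dr dθ); the integrand becomes -56, so

    ∬_D (curl F)_z dA = ∫_0^{2π} ∫_0^{5} (-56) · r dr dθ.

Inner (r from 0 to 5): -700.
Outer (θ from 0 to 2π): -1400π.

Therefore ∮_C F · dr = -1400π.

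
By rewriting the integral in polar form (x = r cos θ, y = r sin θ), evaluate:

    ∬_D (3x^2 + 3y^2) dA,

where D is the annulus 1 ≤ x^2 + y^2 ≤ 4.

The region D is 1 ≤ r ≤ 2, 0 ≤ θ ≤ 2π in polar coordinates, where x = r cos(θ), y = r sin(θ), and dA = r dr dθ.

Under the substitution, the integrand becomes 3r^2, so

    ∬_D (3x^2 + 3y^2) dA = ∫_{0}^{2π} ∫_{1}^{2} (3r^2) · r dr dθ.

Inner integral (in r): ∫_{1}^{2} (3r^2) · r dr = 45/4.

Outer integral (in θ): ∫_{0}^{2π} (45/4) dθ = 45π/2.

Therefore ∬_D (3x^2 + 3y^2) dA = 45π/2.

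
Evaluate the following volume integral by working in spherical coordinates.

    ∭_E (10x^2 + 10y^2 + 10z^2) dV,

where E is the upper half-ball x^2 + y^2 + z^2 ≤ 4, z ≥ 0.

In spherical coordinates, x = ρ sin(φ) cos(θ), y = ρ sin(φ) sin(θ), z = ρ cos(φ), and dV = ρ^2 sin(φ) dρ dφ dθ.

The integrand becomes 10ρ^2, so

    ∭_E (10x^2 + 10y^2 + 10z^2) dV = ∫_{0}^{2π} ∫_{0}^{π/2} ∫_{0}^{2} (10ρ^2) · ρ^2 sin(φ) dρ dφ dθ.

Inner (ρ): 64sin(φ).
Middle (φ): 64.
Outer (θ): 128π.

Therefore the triple integral equals 128π.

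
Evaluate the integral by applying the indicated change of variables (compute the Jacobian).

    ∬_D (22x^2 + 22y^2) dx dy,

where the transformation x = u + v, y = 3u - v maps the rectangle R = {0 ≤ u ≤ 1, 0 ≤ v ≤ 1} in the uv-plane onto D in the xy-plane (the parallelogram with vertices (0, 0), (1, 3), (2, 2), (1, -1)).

Compute the Jacobian determinant of (x, y) with respect to (u, v):

    ∂(x,y)/∂(u,v) = | 1  1 | = (1)(-1) - (1)(3) = -4.
                   | 3  -1 |

Its absolute value is |J| = 4 (the area scaling factor).

Substituting x = u + v, y = 3u - v into the integrand,

    22x^2 + 22y^2 → 220u^2 - 88u v + 44v^2,

so the integral becomes

    ∬_R (220u^2 - 88u v + 44v^2) · |J| du dv = ∫_0^1 ∫_0^1 (880u^2 - 352u v + 176v^2) dv du.

Inner (v): 880u^2 - 176u + 176/3.
Outer (u): 264.

Therefore ∬_D (22x^2 + 22y^2) dx dy = 264.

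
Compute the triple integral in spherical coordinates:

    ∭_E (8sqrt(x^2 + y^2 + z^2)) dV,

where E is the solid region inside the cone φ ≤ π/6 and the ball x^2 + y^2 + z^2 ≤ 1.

In spherical coordinates, x = ρ sin(φ) cos(θ), y = ρ sin(φ) sin(θ), z = ρ cos(φ), and dV = ρ^2 sin(φ) dρ dφ dθ.

The integrand becomes 8ρ, so

    ∭_E (8sqrt(x^2 + y^2 + z^2)) dV = ∫_{0}^{2π} ∫_{0}^{π/6} ∫_{0}^{1} (8ρ) · ρ^2 sin(φ) dρ dφ dθ.

Inner (ρ): 2sin(φ).
Middle (φ): 2 - sqrt(3).
Outer (θ): 2π (2 - sqrt(3)).

Therefore the triple integral equals 2π (2 - sqrt(3)).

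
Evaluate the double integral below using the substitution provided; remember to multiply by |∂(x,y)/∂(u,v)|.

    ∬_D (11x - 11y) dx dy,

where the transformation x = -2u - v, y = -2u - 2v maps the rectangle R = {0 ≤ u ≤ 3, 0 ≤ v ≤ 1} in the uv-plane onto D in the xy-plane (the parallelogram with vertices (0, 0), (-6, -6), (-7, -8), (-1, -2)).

Compute the Jacobian determinant of (x, y) with respect to (u, v):

    ∂(x,y)/∂(u,v) = | -2  -1 | = (-2)(-2) - (-1)(-2) = 2.
                   | -2  -2 |

Its absolute value is |J| = 2 (the area scaling factor).

Substituting x = -2u - v, y = -2u - 2v into the integrand,

    11x - 11y → 11v,

so the integral becomes

    ∬_R (11v) · |J| du dv = ∫_0^3 ∫_0^1 (22v) dv du.

Inner (v): 11.
Outer (u): 33.

Therefore ∬_D (11x - 11y) dx dy = 33.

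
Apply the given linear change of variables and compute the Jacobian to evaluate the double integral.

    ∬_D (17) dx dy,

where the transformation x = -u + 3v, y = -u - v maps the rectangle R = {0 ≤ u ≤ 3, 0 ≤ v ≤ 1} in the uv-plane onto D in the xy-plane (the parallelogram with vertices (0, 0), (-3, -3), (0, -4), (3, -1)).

Compute the Jacobian determinant of (x, y) with respect to (u, v):

    ∂(x,y)/∂(u,v) = | -1  3 | = (-1)(-1) - (3)(-1) = 4.
                   | -1  -1 |

Its absolute value is |J| = 4 (the area scaling factor).

Substituting x = -u + 3v, y = -u - v into the integrand,

    17 → 17,

so the integral becomes

    ∬_R (17) · |J| du dv = ∫_0^3 ∫_0^1 (68) dv du.

Inner (v): 68.
Outer (u): 204.

Therefore ∬_D (17) dx dy = 204.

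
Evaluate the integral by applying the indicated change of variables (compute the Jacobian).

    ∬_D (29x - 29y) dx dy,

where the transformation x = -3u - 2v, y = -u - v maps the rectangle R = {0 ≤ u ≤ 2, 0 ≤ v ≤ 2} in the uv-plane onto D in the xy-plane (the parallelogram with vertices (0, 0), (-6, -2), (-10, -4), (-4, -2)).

Compute the Jacobian determinant of (x, y) with respect to (u, v):

    ∂(x,y)/∂(u,v) = | -3  -2 | = (-3)(-1) - (-2)(-1) = 1.
                   | -1  -1 |

Its absolute value is |J| = 1 (the area scaling factor).

Substituting x = -3u - 2v, y = -u - v into the integrand,

    29x - 29y → -58u - 29v,

so the integral becomes

    ∬_R (-58u - 29v) · |J| du dv = ∫_0^2 ∫_0^2 (-58u - 29v) dv du.

Inner (v): -116u - 58.
Outer (u): -348.

Therefore ∬_D (29x - 29y) dx dy = -348.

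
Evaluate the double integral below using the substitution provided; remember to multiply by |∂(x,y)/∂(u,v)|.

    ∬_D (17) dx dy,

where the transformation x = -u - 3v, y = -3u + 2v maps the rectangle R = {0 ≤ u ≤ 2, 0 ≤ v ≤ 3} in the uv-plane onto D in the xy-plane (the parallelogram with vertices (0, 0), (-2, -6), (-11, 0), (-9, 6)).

Compute the Jacobian determinant of (x, y) with respect to (u, v):

    ∂(x,y)/∂(u,v) = | -1  -3 | = (-1)(2) - (-3)(-3) = -11.
                   | -3  2 |

Its absolute value is |J| = 11 (the area scaling factor).

Substituting x = -u - 3v, y = -3u + 2v into the integrand,

    17 → 17,

so the integral becomes

    ∬_R (17) · |J| du dv = ∫_0^2 ∫_0^3 (187) dv du.

Inner (v): 561.
Outer (u): 1122.

Therefore ∬_D (17) dx dy = 1122.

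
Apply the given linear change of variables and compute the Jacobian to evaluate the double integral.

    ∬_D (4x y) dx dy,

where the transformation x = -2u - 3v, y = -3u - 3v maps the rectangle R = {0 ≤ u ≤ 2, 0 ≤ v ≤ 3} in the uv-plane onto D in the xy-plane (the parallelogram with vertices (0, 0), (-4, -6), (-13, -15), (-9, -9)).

Compute the Jacobian determinant of (x, y) with respect to (u, v):

    ∂(x,y)/∂(u,v) = | -2  -3 | = (-2)(-3) - (-3)(-3) = -3.
                   | -3  -3 |

Its absolute value is |J| = 3 (the area scaling factor).

Substituting x = -2u - 3v, y = -3u - 3v into the integrand,

    4x y → 24u^2 + 60u v + 36v^2,

so the integral becomes

    ∬_R (24u^2 + 60u v + 36v^2) · |J| du dv = ∫_0^2 ∫_0^3 (72u^2 + 180u v + 108v^2) dv du.

Inner (v): 216u^2 + 810u + 972.
Outer (u): 4140.

Therefore ∬_D (4x y) dx dy = 4140.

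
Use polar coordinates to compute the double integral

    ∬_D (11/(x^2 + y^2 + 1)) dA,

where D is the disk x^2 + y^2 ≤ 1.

The region D is 0 ≤ r ≤ 1, 0 ≤ θ ≤ 2π in polar coordinates, where x = r cos(θ), y = r sin(θ), and dA = r dr dθ.

Under the substitution, the integrand becomes 11/(r^2 + 1), so

    ∬_D (11/(x^2 + y^2 + 1)) dA = ∫_{0}^{2π} ∫_{0}^{1} (11/(r^2 + 1)) · r dr dθ.

Inner integral (in r): ∫_{0}^{1} (11/(r^2 + 1)) · r dr = 11log(2)/2.

Outer integral (in θ): ∫_{0}^{2π} (11log(2)/2) dθ = 11π log(2).

Therefore ∬_D (11/(x^2 + y^2 + 1)) dA = 11π log(2).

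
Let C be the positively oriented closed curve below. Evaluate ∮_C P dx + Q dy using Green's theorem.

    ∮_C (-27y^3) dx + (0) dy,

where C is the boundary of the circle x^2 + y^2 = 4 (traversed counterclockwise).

Green's theorem converts the closed line integral into a double integral over the enclosed region D:

    ∮_C P dx + Q dy = ∬_D (∂Q/∂x - ∂P/∂y) dA.

Here P = -27y^3, Q = 0, so

    ∂Q/∂x = 0,    ∂P/∂y = -81y^2,
    ∂Q/∂x - ∂P/∂y = 81y^2.

D is the region x^2 + y^2 ≤ 4. Evaluating the double integral:

In polar coordinates (x = r cos θ, y = r sin θ, dA = r dr dθ) the integrand becomes 81r^2sin(θ)^2, so

    ∬_D (81y^2) dA = ∫_0^{2π} ∫_0^{2} (81r^2sin(θ)^2) · r dr dθ.

Inner (r from 0 to 2): 324sin(θ)^2.
Outer (θ from 0 to 2π): 324π.

Therefore ∮_C P dx + Q dy = 324π.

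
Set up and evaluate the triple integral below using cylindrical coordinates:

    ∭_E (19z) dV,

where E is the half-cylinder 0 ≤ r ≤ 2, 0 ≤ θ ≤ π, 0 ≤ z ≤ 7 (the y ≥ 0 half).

In cylindrical coordinates, x = r cos(θ), y = r sin(θ), z = z, and dV = r dr dθ dz.

The integrand becomes 19z, so

    ∭_E (19z) dV = ∫_{0}^{π} ∫_{0}^{2} ∫_{0}^{7} (19z) · r dz dr dθ.

Inner (z): 931r/2.
Middle (r from 0 to 2): 931.
Outer (θ): 931π.

Therefore the triple integral equals 931π.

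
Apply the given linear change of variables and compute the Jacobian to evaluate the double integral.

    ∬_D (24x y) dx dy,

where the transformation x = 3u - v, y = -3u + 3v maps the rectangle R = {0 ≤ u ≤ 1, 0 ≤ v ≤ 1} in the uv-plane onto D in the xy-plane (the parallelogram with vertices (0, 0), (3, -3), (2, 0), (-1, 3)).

Compute the Jacobian determinant of (x, y) with respect to (u, v):

    ∂(x,y)/∂(u,v) = | 3  -1 | = (3)(3) - (-1)(-3) = 6.
                   | -3  3 |

Its absolute value is |J| = 6 (the area scaling factor).

Substituting x = 3u - v, y = -3u + 3v into the integrand,

    24x y → -216u^2 + 288u v - 72v^2,

so the integral becomes

    ∬_R (-216u^2 + 288u v - 72v^2) · |J| du dv = ∫_0^1 ∫_0^1 (-1296u^2 + 1728u v - 432v^2) dv du.

Inner (v): -1296u^2 + 864u - 144.
Outer (u): -144.

Therefore ∬_D (24x y) dx dy = -144.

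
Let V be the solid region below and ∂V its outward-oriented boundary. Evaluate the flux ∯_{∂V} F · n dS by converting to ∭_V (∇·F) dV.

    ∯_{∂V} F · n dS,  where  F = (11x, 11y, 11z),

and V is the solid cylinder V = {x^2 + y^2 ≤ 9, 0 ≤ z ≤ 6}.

By the divergence theorem,

    ∯_{∂V} F · n dS = ∭_V (∇ · F) dV.

Compute the divergence:
    ∇ · F = ∂F_x/∂x + ∂F_y/∂y + ∂F_z/∂z = 11 + 11 + 11 = 33.

In cylindrical coordinates, x = r cos(θ), y = r sin(θ), z = z, dV = r dr dθ dz, with 0 ≤ r ≤ 3, 0 ≤ θ ≤ 2π, 0 ≤ z ≤ 6.

The integrand, after substitution and multiplying by the volume element, becomes (33) · r, so

    ∭_V (∇·F) dV = ∫_0^{2π} ∫_0^{3} ∫_0^{6} (33) · r dz dr dθ.

Inner (z from 0 to 6): 198r.
Middle (r from 0 to 3): 891.
Outer (θ from 0 to 2π): 1782π.

Therefore ∯_{∂V} F · n dS = 1782π.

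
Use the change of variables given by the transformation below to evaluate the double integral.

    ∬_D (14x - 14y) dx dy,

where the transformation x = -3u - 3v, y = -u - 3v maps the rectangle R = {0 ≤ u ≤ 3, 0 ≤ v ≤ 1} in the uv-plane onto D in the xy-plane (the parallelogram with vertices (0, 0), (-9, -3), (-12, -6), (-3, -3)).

Compute the Jacobian determinant of (x, y) with respect to (u, v):

    ∂(x,y)/∂(u,v) = | -3  -3 | = (-3)(-3) - (-3)(-1) = 6.
                   | -1  -3 |

Its absolute value is |J| = 6 (the area scaling factor).

Substituting x = -3u - 3v, y = -u - 3v into the integrand,

    14x - 14y → -28u,

so the integral becomes

    ∬_R (-28u) · |J| du dv = ∫_0^3 ∫_0^1 (-168u) dv du.

Inner (v): -168u.
Outer (u): -756.

Therefore ∬_D (14x - 14y) dx dy = -756.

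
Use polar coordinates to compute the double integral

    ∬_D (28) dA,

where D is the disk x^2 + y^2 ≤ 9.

The region D is 0 ≤ r ≤ 3, 0 ≤ θ ≤ 2π in polar coordinates, where x = r cos(θ), y = r sin(θ), and dA = r dr dθ.

Under the substitution, the integrand becomes 28, so

    ∬_D (28) dA = ∫_{0}^{2π} ∫_{0}^{3} (28) · r dr dθ.

Inner integral (in r): ∫_{0}^{3} (28) · r dr = 126.

Outer integral (in θ): ∫_{0}^{2π} (126) dθ = 252π.

Therefore ∬_D (28) dA = 252π.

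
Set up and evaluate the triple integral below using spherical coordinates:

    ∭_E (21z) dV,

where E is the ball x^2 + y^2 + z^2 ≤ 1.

In spherical coordinates, x = ρ sin(φ) cos(θ), y = ρ sin(φ) sin(θ), z = ρ cos(φ), and dV = ρ^2 sin(φ) dρ dφ dθ.

The integrand becomes 21ρ cos(φ), so

    ∭_E (21z) dV = ∫_{0}^{2π} ∫_{0}^{π} ∫_{0}^{1} (21ρ cos(φ)) · ρ^2 sin(φ) dρ dφ dθ.

Inner (ρ): 21sin(2φ)/8.
Middle (φ): 0.
Outer (θ): 0.

Therefore the triple integral equals 0.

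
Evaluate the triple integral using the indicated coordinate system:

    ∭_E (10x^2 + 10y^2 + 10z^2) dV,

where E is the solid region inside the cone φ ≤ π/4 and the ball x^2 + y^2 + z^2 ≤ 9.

In spherical coordinates, x = ρ sin(φ) cos(θ), y = ρ sin(φ) sin(θ), z = ρ cos(φ), and dV = ρ^2 sin(φ) dρ dφ dθ.

The integrand becomes 10ρ^2, so

    ∭_E (10x^2 + 10y^2 + 10z^2) dV = ∫_{0}^{2π} ∫_{0}^{π/4} ∫_{0}^{3} (10ρ^2) · ρ^2 sin(φ) dρ dφ dθ.

Inner (ρ): 486sin(φ).
Middle (φ): 486 - 243sqrt(2).
Outer (θ): 486π (2 - sqrt(2)).

Therefore the triple integral equals 486π (2 - sqrt(2)).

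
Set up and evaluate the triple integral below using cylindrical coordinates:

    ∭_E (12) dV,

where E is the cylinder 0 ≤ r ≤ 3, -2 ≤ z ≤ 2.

In cylindrical coordinates, x = r cos(θ), y = r sin(θ), z = z, and dV = r dr dθ dz.

The integrand becomes 12, so

    ∭_E (12) dV = ∫_{0}^{2π} ∫_{0}^{3} ∫_{-2}^{2} (12) · r dz dr dθ.

Inner (z): 48r.
Middle (r from 0 to 3): 216.
Outer (θ): 432π.

Therefore the triple integral equals 432π.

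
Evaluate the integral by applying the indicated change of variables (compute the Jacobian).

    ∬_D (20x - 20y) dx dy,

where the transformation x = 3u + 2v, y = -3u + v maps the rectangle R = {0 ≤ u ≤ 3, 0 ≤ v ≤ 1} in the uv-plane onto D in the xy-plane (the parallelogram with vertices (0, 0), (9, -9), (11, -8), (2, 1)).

Compute the Jacobian determinant of (x, y) with respect to (u, v):

    ∂(x,y)/∂(u,v) = | 3  2 | = (3)(1) - (2)(-3) = 9.
                   | -3  1 |

Its absolute value is |J| = 9 (the area scaling factor).

Substituting x = 3u + 2v, y = -3u + v into the integrand,

    20x - 20y → 120u + 20v,

so the integral becomes

    ∬_R (120u + 20v) · |J| du dv = ∫_0^3 ∫_0^1 (1080u + 180v) dv du.

Inner (v): 1080u + 90.
Outer (u): 5130.

Therefore ∬_D (20x - 20y) dx dy = 5130.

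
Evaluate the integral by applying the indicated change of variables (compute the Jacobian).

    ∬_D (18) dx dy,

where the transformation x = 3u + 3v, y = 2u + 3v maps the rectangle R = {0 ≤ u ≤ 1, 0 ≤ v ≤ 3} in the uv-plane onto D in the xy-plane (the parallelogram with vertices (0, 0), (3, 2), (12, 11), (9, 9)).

Compute the Jacobian determinant of (x, y) with respect to (u, v):

    ∂(x,y)/∂(u,v) = | 3  3 | = (3)(3) - (3)(2) = 3.
                   | 2  3 |

Its absolute value is |J| = 3 (the area scaling factor).

Substituting x = 3u + 3v, y = 2u + 3v into the integrand,

    18 → 18,

so the integral becomes

    ∬_R (18) · |J| du dv = ∫_0^1 ∫_0^3 (54) dv du.

Inner (v): 162.
Outer (u): 162.

Therefore ∬_D (18) dx dy = 162.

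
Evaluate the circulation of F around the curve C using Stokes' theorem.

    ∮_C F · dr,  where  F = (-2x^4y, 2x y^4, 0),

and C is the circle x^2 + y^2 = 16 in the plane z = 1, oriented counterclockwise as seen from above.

Let S be the flat disk x^2 + y^2 ≤ 16 in the plane z = 1, with upward unit normal n̂ = ẑ. By Stokes' theorem,

    ∮_C F · dr = ∬_S (∇ × F) · n̂ dS = ∬_D (curl F)_z dA,

where D is the disk x^2 + y^2 ≤ 16.

Compute the curl of F = (-2x^4y, 2x y^4, 0):
    (∇ × F)_x = ∂F_z/∂y - ∂F_y/∂z = 0,
    (∇ × F)_y = ∂F_x/∂z - ∂F_z/∂x = 0,
    (∇ × F)_z = ∂F_y/∂x - ∂F_x/∂y = 2x^4 + 2y^4.

On z = 1, (curl F)_z = 2x^4 + 2y^4.

Convert to polar (x = r cos θ, y = r sin θ, dA = r dr dθ); the integrand becomes 2r^4(sin(θ)^4 + cos(θ)^4), so

    ∬_D (curl F)_z dA = ∫_0^{2π} ∫_0^{4} (2r^4(sin(θ)^4 + cos(θ)^4)) · r dr dθ.

Inner (r from 0 to 4): 4096sin(θ)^4/3 + 4096cos(θ)^4/3.
Outer (θ from 0 to 2π): 2048π.

Therefore ∮_C F · dr = 2048π.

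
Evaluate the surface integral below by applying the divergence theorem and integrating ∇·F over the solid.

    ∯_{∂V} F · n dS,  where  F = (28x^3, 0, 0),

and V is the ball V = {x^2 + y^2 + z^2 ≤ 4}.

By the divergence theorem,

    ∯_{∂V} F · n dS = ∭_V (∇ · F) dV.

Compute the divergence:
    ∇ · F = ∂F_x/∂x + ∂F_y/∂y + ∂F_z/∂z = 84x^2 + 0 + 0 = 84x^2.

In spherical coordinates, x = ρ sin(φ) cos(θ), y = ρ sin(φ) sin(θ), z = ρ cos(φ), dV = ρ^2 sin(φ) dρ dφ dθ, with 0 ≤ ρ ≤ 2, 0 ≤ φ ≤ π, 0 ≤ θ ≤ 2π.

The integrand, after substitution and multiplying by the volume element, becomes (84ρ^2sin(φ)^2cos(θ)^2) · ρ^2 sin(φ), so

    ∭_V (∇·F) dV = ∫_0^{2π} ∫_0^{π} ∫_0^{2} (84ρ^2sin(φ)^2cos(θ)^2) · ρ^2 sin(φ) dρ dφ dθ.

Inner (ρ from 0 to 2): 2688sin(φ)^3cos(θ)^2/5.
Middle (φ from 0 to π): 3584cos(θ)^2/5.
Outer (θ from 0 to 2π): 3584π/5.

Therefore ∯_{∂V} F · n dS = 3584π/5.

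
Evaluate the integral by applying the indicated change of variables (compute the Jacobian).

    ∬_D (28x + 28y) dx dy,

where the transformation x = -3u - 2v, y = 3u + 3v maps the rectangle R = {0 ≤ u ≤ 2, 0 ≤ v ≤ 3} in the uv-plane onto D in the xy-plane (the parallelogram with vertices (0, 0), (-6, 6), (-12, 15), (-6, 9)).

Compute the Jacobian determinant of (x, y) with respect to (u, v):

    ∂(x,y)/∂(u,v) = | -3  -2 | = (-3)(3) - (-2)(3) = -3.
                   | 3  3 |

Its absolute value is |J| = 3 (the area scaling factor).

Substituting x = -3u - 2v, y = 3u + 3v into the integrand,

    28x + 28y → 28v,

so the integral becomes

    ∬_R (28v) · |J| du dv = ∫_0^2 ∫_0^3 (84v) dv du.

Inner (v): 378.
Outer (u): 756.

Therefore ∬_D (28x + 28y) dx dy = 756.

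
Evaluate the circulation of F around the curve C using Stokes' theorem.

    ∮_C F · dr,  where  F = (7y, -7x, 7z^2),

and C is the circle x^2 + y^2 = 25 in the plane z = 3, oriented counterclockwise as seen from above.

Let S be the flat disk x^2 + y^2 ≤ 25 in the plane z = 3, with upward unit normal n̂ = ẑ. By Stokes' theorem,

    ∮_C F · dr = ∬_S (∇ × F) · n̂ dS = ∬_D (curl F)_z dA,

where D is the disk x^2 + y^2 ≤ 25.

Compute the curl of F = (7y, -7x, 7z^2):
    (∇ × F)_x = ∂F_z/∂y - ∂F_y/∂z = 0,
    (∇ × F)_y = ∂F_x/∂z - ∂F_z/∂x = 0,
    (∇ × F)_z = ∂F_y/∂x - ∂F_x/∂y = -14.

On z = 3, (curl F)_z = -14.

Convert to polar (x = r cos θ, y = r sin θ, dA = r dr dθ); the integrand becomes -14, so

    ∬_D (curl F)_z dA = ∫_0^{2π} ∫_0^{5} (-14) · r dr dθ.

Inner (r from 0 to 5): -175.
Outer (θ from 0 to 2π): -350π.

Therefore ∮_C F · dr = -350π.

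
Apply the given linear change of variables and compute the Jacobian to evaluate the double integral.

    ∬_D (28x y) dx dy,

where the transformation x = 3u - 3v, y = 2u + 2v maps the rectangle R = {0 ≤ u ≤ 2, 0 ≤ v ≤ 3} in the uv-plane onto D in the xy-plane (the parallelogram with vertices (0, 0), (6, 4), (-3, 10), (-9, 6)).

Compute the Jacobian determinant of (x, y) with respect to (u, v):

    ∂(x,y)/∂(u,v) = | 3  -3 | = (3)(2) - (-3)(2) = 12.
                   | 2  2 |

Its absolute value is |J| = 12 (the area scaling factor).

Substituting x = 3u - 3v, y = 2u + 2v into the integrand,

    28x y → 168u^2 - 168v^2,

so the integral becomes

    ∬_R (168u^2 - 168v^2) · |J| du dv = ∫_0^2 ∫_0^3 (2016u^2 - 2016v^2) dv du.

Inner (v): 6048u^2 - 18144.
Outer (u): -20160.

Therefore ∬_D (28x y) dx dy = -20160.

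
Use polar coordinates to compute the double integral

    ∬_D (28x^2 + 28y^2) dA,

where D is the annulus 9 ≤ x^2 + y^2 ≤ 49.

The region D is 3 ≤ r ≤ 7, 0 ≤ θ ≤ 2π in polar coordinates, where x = r cos(θ), y = r sin(θ), and dA = r dr dθ.

Under the substitution, the integrand becomes 28r^2, so

    ∬_D (28x^2 + 28y^2) dA = ∫_{0}^{2π} ∫_{3}^{7} (28r^2) · r dr dθ.

Inner integral (in r): ∫_{3}^{7} (28r^2) · r dr = 16240.

Outer integral (in θ): ∫_{0}^{2π} (16240) dθ = 32480π.

Therefore ∬_D (28x^2 + 28y^2) dA = 32480π.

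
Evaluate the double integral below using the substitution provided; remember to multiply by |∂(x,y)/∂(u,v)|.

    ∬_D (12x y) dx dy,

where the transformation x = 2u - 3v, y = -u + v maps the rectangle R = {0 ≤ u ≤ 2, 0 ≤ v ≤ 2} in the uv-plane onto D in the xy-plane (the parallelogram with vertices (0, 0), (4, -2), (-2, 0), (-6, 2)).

Compute the Jacobian determinant of (x, y) with respect to (u, v):

    ∂(x,y)/∂(u,v) = | 2  -3 | = (2)(1) - (-3)(-1) = -1.
                   | -1  1 |

Its absolute value is |J| = 1 (the area scaling factor).

Substituting x = 2u - 3v, y = -u + v into the integrand,

    12x y → -24u^2 + 60u v - 36v^2,

so the integral becomes

    ∬_R (-24u^2 + 60u v - 36v^2) · |J| du dv = ∫_0^2 ∫_0^2 (-24u^2 + 60u v - 36v^2) dv du.

Inner (v): -48u^2 + 120u - 96.
Outer (u): -80.

Therefore ∬_D (12x y) dx dy = -80.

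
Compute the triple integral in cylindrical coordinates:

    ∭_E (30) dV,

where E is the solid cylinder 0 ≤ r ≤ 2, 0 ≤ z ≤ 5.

In cylindrical coordinates, x = r cos(θ), y = r sin(θ), z = z, and dV = r dr dθ dz.

The integrand becomes 30, so

    ∭_E (30) dV = ∫_{0}^{2π} ∫_{0}^{2} ∫_{0}^{5} (30) · r dz dr dθ.

Inner (z): 150r.
Middle (r from 0 to 2): 300.
Outer (θ): 600π.

Therefore the triple integral equals 600π.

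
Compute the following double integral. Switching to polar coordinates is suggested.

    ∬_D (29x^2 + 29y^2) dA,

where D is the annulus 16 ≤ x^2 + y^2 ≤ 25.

The region D is 4 ≤ r ≤ 5, 0 ≤ θ ≤ 2π in polar coordinates, where x = r cos(θ), y = r sin(θ), and dA = r dr dθ.

Under the substitution, the integrand becomes 29r^2, so

    ∬_D (29x^2 + 29y^2) dA = ∫_{0}^{2π} ∫_{4}^{5} (29r^2) · r dr dθ.

Inner integral (in r): ∫_{4}^{5} (29r^2) · r dr = 10701/4.

Outer integral (in θ): ∫_{0}^{2π} (10701/4) dθ = 10701π/2.

Therefore ∬_D (29x^2 + 29y^2) dA = 10701π/2.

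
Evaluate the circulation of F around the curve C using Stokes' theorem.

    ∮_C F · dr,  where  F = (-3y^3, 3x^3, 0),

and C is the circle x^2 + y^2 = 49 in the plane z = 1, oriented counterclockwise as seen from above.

Let S be the flat disk x^2 + y^2 ≤ 49 in the plane z = 1, with upward unit normal n̂ = ẑ. By Stokes' theorem,

    ∮_C F · dr = ∬_S (∇ × F) · n̂ dS = ∬_D (curl F)_z dA,

where D is the disk x^2 + y^2 ≤ 49.

Compute the curl of F = (-3y^3, 3x^3, 0):
    (∇ × F)_x = ∂F_z/∂y - ∂F_y/∂z = 0,
    (∇ × F)_y = ∂F_x/∂z - ∂F_z/∂x = 0,
    (∇ × F)_z = ∂F_y/∂x - ∂F_x/∂y = 9x^2 + 9y^2.

On z = 1, (curl F)_z = 9x^2 + 9y^2.

Convert to polar (x = r cos θ, y = r sin θ, dA = r dr dθ); the integrand becomes 9r^2, so

    ∬_D (curl F)_z dA = ∫_0^{2π} ∫_0^{7} (9r^2) · r dr dθ.

Inner (r from 0 to 7): 21609/4.
Outer (θ from 0 to 2π): 21609π/2.

Therefore ∮_C F · dr = 21609π/2.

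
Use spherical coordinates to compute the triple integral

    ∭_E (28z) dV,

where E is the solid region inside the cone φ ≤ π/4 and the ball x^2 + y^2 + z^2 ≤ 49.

In spherical coordinates, x = ρ sin(φ) cos(θ), y = ρ sin(φ) sin(θ), z = ρ cos(φ), and dV = ρ^2 sin(φ) dρ dφ dθ.

The integrand becomes 28ρ cos(φ), so

    ∭_E (28z) dV = ∫_{0}^{2π} ∫_{0}^{π/4} ∫_{0}^{7} (28ρ cos(φ)) · ρ^2 sin(φ) dρ dφ dθ.

Inner (ρ): 16807sin(2φ)/2.
Middle (φ): 16807/4.
Outer (θ): 16807π/2.

Therefore the triple integral equals 16807π/2.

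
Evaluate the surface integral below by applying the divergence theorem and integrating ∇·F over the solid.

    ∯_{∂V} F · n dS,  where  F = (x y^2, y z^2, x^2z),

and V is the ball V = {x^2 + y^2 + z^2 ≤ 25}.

By the divergence theorem,

    ∯_{∂V} F · n dS = ∭_V (∇ · F) dV.

Compute the divergence:
    ∇ · F = ∂F_x/∂x + ∂F_y/∂y + ∂F_z/∂z = y^2 + z^2 + x^2 = x^2 + y^2 + z^2.

In spherical coordinates, x = ρ sin(φ) cos(θ), y = ρ sin(φ) sin(θ), z = ρ cos(φ), dV = ρ^2 sin(φ) dρ dφ dθ, with 0 ≤ ρ ≤ 5, 0 ≤ φ ≤ π, 0 ≤ θ ≤ 2π.

The integrand, after substitution and multiplying by the volume element, becomes (ρ^2) · ρ^2 sin(φ), so

    ∭_V (∇·F) dV = ∫_0^{2π} ∫_0^{π} ∫_0^{5} (ρ^2) · ρ^2 sin(φ) dρ dφ dθ.

Inner (ρ from 0 to 5): 625sin(φ).
Middle (φ from 0 to π): 1250.
Outer (θ from 0 to 2π): 2500π.

Therefore ∯_{∂V} F · n dS = 2500π.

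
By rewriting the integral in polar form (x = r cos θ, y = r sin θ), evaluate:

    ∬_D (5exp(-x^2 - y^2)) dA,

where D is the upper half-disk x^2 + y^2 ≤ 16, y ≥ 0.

The region D is 0 ≤ r ≤ 4, 0 ≤ θ ≤ π in polar coordinates, where x = r cos(θ), y = r sin(θ), and dA = r dr dθ.

Under the substitution, the integrand becomes 5exp(-r^2), so

    ∬_D (5exp(-x^2 - y^2)) dA = ∫_{0}^{π} ∫_{0}^{4} (5exp(-r^2)) · r dr dθ.

Inner integral (in r): ∫_{0}^{4} (5exp(-r^2)) · r dr = 5/2 - 5exp(-16)/2.

Outer integral (in θ): ∫_{0}^{π} (5/2 - 5exp(-16)/2) dθ = -5π (1 - exp(16))exp(-16)/2.

Therefore ∬_D (5exp(-x^2 - y^2)) dA = -5π (1 - exp(16))exp(-16)/2.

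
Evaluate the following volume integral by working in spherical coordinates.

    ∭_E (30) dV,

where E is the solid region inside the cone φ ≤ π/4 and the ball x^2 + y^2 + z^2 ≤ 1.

In spherical coordinates, x = ρ sin(φ) cos(θ), y = ρ sin(φ) sin(θ), z = ρ cos(φ), and dV = ρ^2 sin(φ) dρ dφ dθ.

The integrand becomes 30, so

    ∭_E (30) dV = ∫_{0}^{2π} ∫_{0}^{π/4} ∫_{0}^{1} (30) · ρ^2 sin(φ) dρ dφ dθ.

Inner (ρ): 10sin(φ).
Middle (φ): 10 - 5sqrt(2).
Outer (θ): 10π (2 - sqrt(2)).

Therefore the triple integral equals 10π (2 - sqrt(2)).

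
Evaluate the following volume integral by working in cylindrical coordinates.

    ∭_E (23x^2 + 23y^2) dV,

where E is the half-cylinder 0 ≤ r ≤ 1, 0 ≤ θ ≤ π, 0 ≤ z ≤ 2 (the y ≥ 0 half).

In cylindrical coordinates, x = r cos(θ), y = r sin(θ), z = z, and dV = r dr dθ dz.

The integrand becomes 23r^2, so

    ∭_E (23x^2 + 23y^2) dV = ∫_{0}^{π} ∫_{0}^{1} ∫_{0}^{2} (23r^2) · r dz dr dθ.

Inner (z): 46r^3.
Middle (r from 0 to 1): 23/2.
Outer (θ): 23π/2.

Therefore the triple integral equals 23π/2.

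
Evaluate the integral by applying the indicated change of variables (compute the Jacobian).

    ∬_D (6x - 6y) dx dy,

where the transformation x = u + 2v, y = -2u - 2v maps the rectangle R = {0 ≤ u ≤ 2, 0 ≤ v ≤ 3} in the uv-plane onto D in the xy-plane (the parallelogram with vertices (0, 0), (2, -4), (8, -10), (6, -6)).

Compute the Jacobian determinant of (x, y) with respect to (u, v):

    ∂(x,y)/∂(u,v) = | 1  2 | = (1)(-2) - (2)(-2) = 2.
                   | -2  -2 |

Its absolute value is |J| = 2 (the area scaling factor).

Substituting x = u + 2v, y = -2u - 2v into the integrand,

    6x - 6y → 18u + 24v,

so the integral becomes

    ∬_R (18u + 24v) · |J| du dv = ∫_0^2 ∫_0^3 (36u + 48v) dv du.

Inner (v): 108u + 216.
Outer (u): 648.

Therefore ∬_D (6x - 6y) dx dy = 648.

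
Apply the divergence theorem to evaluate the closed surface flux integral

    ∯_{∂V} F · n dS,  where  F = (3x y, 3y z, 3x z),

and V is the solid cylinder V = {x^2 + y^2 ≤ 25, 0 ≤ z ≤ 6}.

By the divergence theorem,

    ∯_{∂V} F · n dS = ∭_V (∇ · F) dV.

Compute the divergence:
    ∇ · F = ∂F_x/∂x + ∂F_y/∂y + ∂F_z/∂z = 3y + 3z + 3x = 3x + 3y + 3z.

In cylindrical coordinates, x = r cos(θ), y = r sin(θ), z = z, dV = r dr dθ dz, with 0 ≤ r ≤ 5, 0 ≤ θ ≤ 2π, 0 ≤ z ≤ 6.

The integrand, after substitution and multiplying by the volume element, becomes (3sqrt(2)r sin(θ + π/4) + 3z) · r, so

    ∭_V (∇·F) dV = ∫_0^{2π} ∫_0^{5} ∫_0^{6} (3sqrt(2)r sin(θ + π/4) + 3z) · r dz dr dθ.

Inner (z from 0 to 6): 18r (sqrt(2)r sin(θ + π/4) + 3).
Middle (r from 0 to 5): 750sqrt(2)sin(θ + π/4) + 675.
Outer (θ from 0 to 2π): 1350π.

Therefore ∯_{∂V} F · n dS = 1350π.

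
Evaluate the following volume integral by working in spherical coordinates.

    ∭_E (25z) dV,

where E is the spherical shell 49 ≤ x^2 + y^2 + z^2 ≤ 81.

In spherical coordinates, x = ρ sin(φ) cos(θ), y = ρ sin(φ) sin(θ), z = ρ cos(φ), and dV = ρ^2 sin(φ) dρ dφ dθ.

The integrand becomes 25ρ cos(φ), so

    ∭_E (25z) dV = ∫_{0}^{2π} ∫_{0}^{π} ∫_{7}^{9} (25ρ cos(φ)) · ρ^2 sin(φ) dρ dφ dθ.

Inner (ρ): 13000sin(2φ).
Middle (φ): 0.
Outer (θ): 0.

Therefore the triple integral equals 0.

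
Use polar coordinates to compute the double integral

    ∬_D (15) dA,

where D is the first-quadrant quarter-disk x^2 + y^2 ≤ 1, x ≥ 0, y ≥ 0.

The region D is 0 ≤ r ≤ 1, 0 ≤ θ ≤ π/2 in polar coordinates, where x = r cos(θ), y = r sin(θ), and dA = r dr dθ.

Under the substitution, the integrand becomes 15, so

    ∬_D (15) dA = ∫_{0}^{π/2} ∫_{0}^{1} (15) · r dr dθ.

Inner integral (in r): ∫_{0}^{1} (15) · r dr = 15/2.

Outer integral (in θ): ∫_{0}^{π/2} (15/2) dθ = 15π/4.

Therefore ∬_D (15) dA = 15π/4.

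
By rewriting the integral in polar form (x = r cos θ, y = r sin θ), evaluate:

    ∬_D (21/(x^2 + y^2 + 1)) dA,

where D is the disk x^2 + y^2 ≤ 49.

The region D is 0 ≤ r ≤ 7, 0 ≤ θ ≤ 2π in polar coordinates, where x = r cos(θ), y = r sin(θ), and dA = r dr dθ.

Under the substitution, the integrand becomes 21/(r^2 + 1), so

    ∬_D (21/(x^2 + y^2 + 1)) dA = ∫_{0}^{2π} ∫_{0}^{7} (21/(r^2 + 1)) · r dr dθ.

Inner integral (in r): ∫_{0}^{7} (21/(r^2 + 1)) · r dr = 21log(50)/2.

Outer integral (in θ): ∫_{0}^{2π} (21log(50)/2) dθ = 21π log(50).

Therefore ∬_D (21/(x^2 + y^2 + 1)) dA = 21π log(50).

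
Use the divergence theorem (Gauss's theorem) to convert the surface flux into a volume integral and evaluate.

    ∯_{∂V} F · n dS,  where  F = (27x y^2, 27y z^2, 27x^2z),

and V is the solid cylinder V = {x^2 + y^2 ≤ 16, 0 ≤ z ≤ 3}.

By the divergence theorem,

    ∯_{∂V} F · n dS = ∭_V (∇ · F) dV.

Compute the divergence:
    ∇ · F = ∂F_x/∂x + ∂F_y/∂y + ∂F_z/∂z = 27y^2 + 27z^2 + 27x^2 = 27x^2 + 27y^2 + 27z^2.

In cylindrical coordinates, x = r cos(θ), y = r sin(θ), z = z, dV = r dr dθ dz, with 0 ≤ r ≤ 4, 0 ≤ θ ≤ 2π, 0 ≤ z ≤ 3.

The integrand, after substitution and multiplying by the volume element, becomes (27r^2 + 27z^2) · r, so

    ∭_V (∇·F) dV = ∫_0^{2π} ∫_0^{4} ∫_0^{3} (27r^2 + 27z^2) · r dz dr dθ.

Inner (z from 0 to 3): 81r (r^2 + 3).
Middle (r from 0 to 4): 7128.
Outer (θ from 0 to 2π): 14256π.

Therefore ∯_{∂V} F · n dS = 14256π.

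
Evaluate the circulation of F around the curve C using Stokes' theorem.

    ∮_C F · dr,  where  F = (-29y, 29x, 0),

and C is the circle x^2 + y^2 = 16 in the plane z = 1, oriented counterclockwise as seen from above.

Let S be the flat disk x^2 + y^2 ≤ 16 in the plane z = 1, with upward unit normal n̂ = ẑ. By Stokes' theorem,

    ∮_C F · dr = ∬_S (∇ × F) · n̂ dS = ∬_D (curl F)_z dA,

where D is the disk x^2 + y^2 ≤ 16.

Compute the curl of F = (-29y, 29x, 0):
    (∇ × F)_x = ∂F_z/∂y - ∂F_y/∂z = 0,
    (∇ × F)_y = ∂F_x/∂z - ∂F_z/∂x = 0,
    (∇ × F)_z = ∂F_y/∂x - ∂F_x/∂y = 58.

On z = 1, (curl F)_z = 58.

Convert to polar (x = r cos θ, y = r sin θ, dA = r dr dθ); the integrand becomes 58, so

    ∬_D (curl F)_z dA = ∫_0^{2π} ∫_0^{4} (58) · r dr dθ.

Inner (r from 0 to 4): 464.
Outer (θ from 0 to 2π): 928π.

Therefore ∮_C F · dr = 928π.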